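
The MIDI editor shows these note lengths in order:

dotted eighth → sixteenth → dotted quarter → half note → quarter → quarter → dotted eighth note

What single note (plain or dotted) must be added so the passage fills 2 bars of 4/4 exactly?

dotted eighth note

2 bars of 4/4 = 32 sixteenth notes.
Working in sixteenth notes: dotted eighth = 3; sixteenth = 1; dotted quarter = 6; half note = 8; quarter = 4; quarter = 4; dotted eighth note = 3.
Total: 3 + 1 + 6 + 8 + 4 + 4 + 3 = 29.
Remaining: 32 − 29 = 3 sixteenth notes, which is a dotted eighth note.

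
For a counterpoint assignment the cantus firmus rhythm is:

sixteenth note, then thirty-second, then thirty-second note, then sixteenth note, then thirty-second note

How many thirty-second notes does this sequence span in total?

7

In thirty-second notes: sixteenth note = 2; thirty-second = 1; thirty-second note = 1; sixteenth note = 2; thirty-second note = 1.
Altogether 2 + 1 + 1 + 2 + 1 = 7 thirty-second notes.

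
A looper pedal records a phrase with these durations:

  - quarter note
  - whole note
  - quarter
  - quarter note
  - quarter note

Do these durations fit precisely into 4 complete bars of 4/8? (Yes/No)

One bar of 4/8 = 2 quarter notes, so 4 bars = 8.
Convert each value to quarter notes: quarter note = 1; whole note = 4; quarter = 1; quarter note = 1; quarter note = 1.
Adding: 1 + 4 + 1 + 1 + 1 = 8.
8 equals 8, so the answer is Yes.

Yes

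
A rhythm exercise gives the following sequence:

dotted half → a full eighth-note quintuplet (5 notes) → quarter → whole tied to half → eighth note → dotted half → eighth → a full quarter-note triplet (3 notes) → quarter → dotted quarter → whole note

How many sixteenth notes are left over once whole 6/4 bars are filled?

One bar of 6/4 = 12 eighth notes.
Working in eighth notes: dotted half = 6; a full eighth-note quintuplet (5 notes) (five quintuplet eighths span one half) = 4; quarter = 2; whole tied to half (whole + half) = 12; eighth note = 1; dotted half = 6; eighth = 1; a full quarter-note triplet (3 notes) (three triplet quarters span one half) = 4; quarter = 2; dotted quarter = 3; whole note = 8.
Sum: 6 + 4 + 2 + 12 + 1 + 6 + 1 + 4 + 2 + 3 + 8 = 49.
49 ÷ 12 = 4 complete bars with 1 eighth note remaining = 2 sixteenth notes.

2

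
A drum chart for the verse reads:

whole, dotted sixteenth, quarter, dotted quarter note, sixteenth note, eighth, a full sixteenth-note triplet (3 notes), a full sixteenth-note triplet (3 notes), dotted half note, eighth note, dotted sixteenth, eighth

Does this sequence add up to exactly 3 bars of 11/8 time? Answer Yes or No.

No

One bar of 11/8 = 44 thirty-second notes, so 3 bars = 132.
Working in thirty-second notes: whole = 32; dotted sixteenth = 3; quarter = 8; dotted quarter note = 12; sixteenth note = 2; eighth = 4; a full sixteenth-note triplet (3 notes) (three triplet sixteenths span one eighth) = 4; a full sixteenth-note triplet (3 notes) (three triplet sixteenths span one eighth) = 4; dotted half note = 24; eighth note = 4; dotted sixteenth = 3; eighth = 4.
Altogether 32 + 3 + 8 + 12 + 2 + 4 + 4 + 4 + 24 + 4 + 3 + 4 = 104.
104 falls short of 132, so the answer is No.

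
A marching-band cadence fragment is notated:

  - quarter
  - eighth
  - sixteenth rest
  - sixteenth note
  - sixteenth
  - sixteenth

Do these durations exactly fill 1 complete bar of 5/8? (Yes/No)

One bar of 5/8 = 10 sixteenth notes.
Convert each value to sixteenth notes: quarter = 4; eighth = 2; sixteenth rest = 1; sixteenth note = 1; sixteenth = 1; sixteenth = 1.
Altogether 4 + 2 + 1 + 1 + 1 + 1 = 10.
10 equals 10, so the answer is Yes.

Yes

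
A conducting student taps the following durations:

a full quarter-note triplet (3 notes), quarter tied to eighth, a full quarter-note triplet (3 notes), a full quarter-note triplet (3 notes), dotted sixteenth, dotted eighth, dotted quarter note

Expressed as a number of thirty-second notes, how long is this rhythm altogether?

81

In thirty-second notes: a full quarter-note triplet (3 notes) (three triplet quarters span one half) = 16; quarter tied to eighth (quarter + eighth) = 12; a full quarter-note triplet (3 notes) (three triplet quarters span one half) = 16; a full quarter-note triplet (3 notes) (three triplet quarters span one half) = 16; dotted sixteenth = 3; dotted eighth = 6; dotted quarter note = 12.
Altogether 16 + 12 + 16 + 16 + 3 + 6 + 12 = 81 thirty-second notes.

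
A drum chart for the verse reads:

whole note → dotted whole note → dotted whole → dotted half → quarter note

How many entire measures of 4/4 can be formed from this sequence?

One bar of 4/4 = 4 quarter notes.
Convert each value to quarter notes: whole note = 4; dotted whole note = 6; dotted whole = 6; dotted half = 3; quarter note = 1.
Total: 4 + 6 + 6 + 3 + 1 = 20.
20 ÷ 4 = 5 complete bars with 0 left over.

5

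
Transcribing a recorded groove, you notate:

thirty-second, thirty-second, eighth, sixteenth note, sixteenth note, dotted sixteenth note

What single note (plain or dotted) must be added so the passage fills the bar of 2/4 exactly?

dotted sixteenth note

The bar of 2/4 = 16 thirty-second notes.
In thirty-second notes: thirty-second = 1; thirty-second = 1; eighth = 4; sixteenth note = 2; sixteenth note = 2; dotted sixteenth note = 3.
Sum: 1 + 1 + 4 + 2 + 2 + 3 = 13.
Remaining: 16 − 13 = 3 thirty-second notes, which is a dotted sixteenth note.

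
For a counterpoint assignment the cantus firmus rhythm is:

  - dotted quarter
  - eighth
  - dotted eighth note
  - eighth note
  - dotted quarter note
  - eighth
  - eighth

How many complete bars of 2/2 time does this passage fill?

One bar of 2/2 = 16 sixteenth notes.
In sixteenth notes: dotted quarter = 6; eighth = 2; dotted eighth note = 3; eighth note = 2; dotted quarter note = 6; eighth = 2; eighth = 2.
Adding: 6 + 2 + 3 + 2 + 6 + 2 + 2 = 23.
23 ÷ 16 = 1 complete bar with 7 left over.

1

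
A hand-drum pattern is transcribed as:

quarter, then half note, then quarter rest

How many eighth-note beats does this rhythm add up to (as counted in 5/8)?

One eighth-note beat = 2 sixteenth notes.
Express everything in sixteenth notes: quarter = 4; half note = 8; quarter rest = 4.
Adding: 4 + 8 + 4 = 16.
16 ÷ 2 = 8 beats.

8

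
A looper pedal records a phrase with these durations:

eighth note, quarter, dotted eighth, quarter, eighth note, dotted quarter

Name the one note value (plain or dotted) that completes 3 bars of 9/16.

dotted quarter note

3 bars of 9/16 = 27 sixteenth notes.
In sixteenth notes: eighth note = 2; quarter = 4; dotted eighth = 3; quarter = 4; eighth note = 2; dotted quarter = 6.
Adding: 2 + 4 + 3 + 4 + 2 + 6 = 21.
Remaining: 27 − 21 = 6 sixteenth notes, which is a dotted quarter note.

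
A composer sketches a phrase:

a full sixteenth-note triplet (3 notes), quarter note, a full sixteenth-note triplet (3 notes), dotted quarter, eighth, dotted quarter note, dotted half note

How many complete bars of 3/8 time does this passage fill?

5

One bar of 3/8 = 3 eighth notes.
Express everything in eighth notes: a full sixteenth-note triplet (3 notes) (three triplet sixteenths span one eighth) = 1; quarter note = 2; a full sixteenth-note triplet (3 notes) (three triplet sixteenths span one eighth) = 1; dotted quarter = 3; eighth = 1; dotted quarter note = 3; dotted half note = 6.
Altogether 1 + 2 + 1 + 3 + 1 + 3 + 6 = 17.
17 ÷ 3 = 5 complete bars with 2 left over.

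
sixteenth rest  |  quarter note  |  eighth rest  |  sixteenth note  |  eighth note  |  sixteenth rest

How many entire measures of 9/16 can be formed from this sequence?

1

One bar of 9/16 = 9 sixteenth notes.
In sixteenth notes: sixteenth rest = 1; quarter note = 4; eighth rest = 2; sixteenth note = 1; eighth note = 2; sixteenth rest = 1.
Total: 1 + 4 + 2 + 1 + 2 + 1 = 11.
11 ÷ 9 = 1 complete bar with 2 left over.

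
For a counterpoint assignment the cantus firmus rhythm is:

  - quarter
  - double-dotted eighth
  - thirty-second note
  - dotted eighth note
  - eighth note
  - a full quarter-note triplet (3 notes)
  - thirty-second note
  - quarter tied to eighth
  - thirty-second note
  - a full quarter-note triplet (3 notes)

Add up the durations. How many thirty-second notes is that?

72

In thirty-second notes: quarter = 8; double-dotted eighth = 7; thirty-second note = 1; dotted eighth note = 6; eighth note = 4; a full quarter-note triplet (3 notes) (three triplet quarters span one half) = 16; thirty-second note = 1; quarter tied to eighth (quarter + eighth) = 12; thirty-second note = 1; a full quarter-note triplet (3 notes) (three triplet quarters span one half) = 16.
Altogether 8 + 7 + 1 + 6 + 4 + 16 + 1 + 12 + 1 + 16 = 72 thirty-second notes.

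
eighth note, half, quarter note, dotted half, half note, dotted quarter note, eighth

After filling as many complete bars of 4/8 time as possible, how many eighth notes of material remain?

1

One bar of 4/8 = 4 eighth notes.
In eighth notes: eighth note = 1; half = 4; quarter note = 2; dotted half = 6; half note = 4; dotted quarter note = 3; eighth = 1.
Adding: 1 + 4 + 2 + 6 + 4 + 3 + 1 = 21.
21 ÷ 4 = 5 complete bars with 1 eighth note remaining.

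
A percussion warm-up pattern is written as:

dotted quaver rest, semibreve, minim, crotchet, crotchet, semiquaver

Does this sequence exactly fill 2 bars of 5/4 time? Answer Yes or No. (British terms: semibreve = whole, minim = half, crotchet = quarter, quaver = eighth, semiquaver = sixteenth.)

One bar of 5/4 = 20 sixteenth notes, so 2 bars = 40.
Working in sixteenth notes: dotted quaver rest = 3; semibreve = 16; minim = 8; crotchet = 4; crotchet = 4; semiquaver = 1.
Altogether 3 + 16 + 8 + 4 + 4 + 1 = 36.
36 falls short of 40, so the answer is No.

No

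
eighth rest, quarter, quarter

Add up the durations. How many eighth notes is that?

In eighth notes: eighth rest = 1; quarter = 2; quarter = 2.
Sum: 1 + 2 + 2 = 5 eighth notes.

5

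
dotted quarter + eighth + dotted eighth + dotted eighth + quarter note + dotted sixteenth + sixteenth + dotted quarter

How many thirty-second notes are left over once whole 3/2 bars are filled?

One bar of 3/2 = 48 thirty-second notes.
Convert each value to thirty-second notes: dotted quarter = 12; eighth = 4; dotted eighth = 6; dotted eighth = 6; quarter note = 8; dotted sixteenth = 3; sixteenth = 2; dotted quarter = 12.
Altogether 12 + 4 + 6 + 6 + 8 + 3 + 2 + 12 = 53.
53 ÷ 48 = 1 complete bar with 5 thirty-second notes remaining.

5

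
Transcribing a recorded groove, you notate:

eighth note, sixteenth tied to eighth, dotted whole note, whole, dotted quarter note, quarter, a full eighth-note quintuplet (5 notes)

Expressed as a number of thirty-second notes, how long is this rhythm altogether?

126

Convert each value to thirty-second notes: eighth note = 4; sixteenth tied to eighth (sixteenth + eighth) = 6; dotted whole note = 48; whole = 32; dotted quarter note = 12; quarter = 8; a full eighth-note quintuplet (5 notes) (five quintuplet eighths span one half) = 16.
Altogether 4 + 6 + 48 + 32 + 12 + 8 + 16 = 126 thirty-second notes.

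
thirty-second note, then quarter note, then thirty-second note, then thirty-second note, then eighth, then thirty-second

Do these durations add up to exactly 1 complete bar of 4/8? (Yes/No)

Yes

One bar of 4/8 = 16 thirty-second notes.
In thirty-second notes: thirty-second note = 1; quarter note = 8; thirty-second note = 1; thirty-second note = 1; eighth = 4; thirty-second = 1.
Total: 1 + 8 + 1 + 1 + 4 + 1 = 16.
16 equals 16, so the answer is Yes.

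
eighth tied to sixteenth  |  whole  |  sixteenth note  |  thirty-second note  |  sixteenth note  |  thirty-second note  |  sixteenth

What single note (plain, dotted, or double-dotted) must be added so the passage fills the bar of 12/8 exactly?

The bar of 12/8 = 48 thirty-second notes.
Convert each value to thirty-second notes: eighth tied to sixteenth (eighth + sixteenth) = 6; whole = 32; sixteenth note = 2; thirty-second note = 1; sixteenth note = 2; thirty-second note = 1; sixteenth = 2.
Total: 6 + 32 + 2 + 1 + 2 + 1 + 2 = 46.
Remaining: 48 − 46 = 2 thirty-second notes, which is a sixteenth note.

sixteenth note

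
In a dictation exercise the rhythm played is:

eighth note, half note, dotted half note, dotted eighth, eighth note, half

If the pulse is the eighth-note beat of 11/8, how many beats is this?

17.5

One eighth-note beat = 2 sixteenth notes.
Convert each value to sixteenth notes: eighth note = 2; half note = 8; dotted half note = 12; dotted eighth = 3; eighth note = 2; half = 8.
Sum: 2 + 8 + 12 + 3 + 2 + 8 = 35.
35 ÷ 2 = 17.5 beats.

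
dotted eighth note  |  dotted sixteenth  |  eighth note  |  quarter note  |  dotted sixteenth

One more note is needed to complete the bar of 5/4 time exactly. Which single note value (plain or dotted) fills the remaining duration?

half note

The bar of 5/4 = 40 thirty-second notes.
Express everything in thirty-second notes: dotted eighth note = 6; dotted sixteenth = 3; eighth note = 4; quarter note = 8; dotted sixteenth = 3.
Altogether 6 + 3 + 4 + 8 + 3 = 24.
Remaining: 40 − 24 = 16 thirty-second notes, which is a half note.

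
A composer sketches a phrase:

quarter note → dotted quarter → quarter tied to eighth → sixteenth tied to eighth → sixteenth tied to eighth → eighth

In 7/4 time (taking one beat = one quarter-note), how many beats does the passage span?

6

One quarter-note beat = 4 sixteenth notes.
In sixteenth notes: quarter note = 4; dotted quarter = 6; quarter tied to eighth (quarter + eighth) = 6; sixteenth tied to eighth (sixteenth + eighth) = 3; sixteenth tied to eighth (sixteenth + eighth) = 3; eighth = 2.
Total: 4 + 6 + 6 + 3 + 3 + 2 = 24.
24 ÷ 4 = 6 beats.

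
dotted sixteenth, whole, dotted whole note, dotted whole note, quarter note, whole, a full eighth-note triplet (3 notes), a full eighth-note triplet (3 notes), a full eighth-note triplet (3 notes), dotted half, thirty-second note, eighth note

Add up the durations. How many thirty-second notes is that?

224

Express everything in thirty-second notes: dotted sixteenth = 3; whole = 32; dotted whole note = 48; dotted whole note = 48; quarter note = 8; whole = 32; a full eighth-note triplet (3 notes) (three triplet eighths span one quarter) = 8; a full eighth-note triplet (3 notes) (three triplet eighths span one quarter) = 8; a full eighth-note triplet (3 notes) (three triplet eighths span one quarter) = 8; dotted half = 24; thirty-second note = 1; eighth note = 4.
Sum: 3 + 32 + 48 + 48 + 8 + 32 + 8 + 8 + 8 + 24 + 1 + 4 = 224 thirty-second notes.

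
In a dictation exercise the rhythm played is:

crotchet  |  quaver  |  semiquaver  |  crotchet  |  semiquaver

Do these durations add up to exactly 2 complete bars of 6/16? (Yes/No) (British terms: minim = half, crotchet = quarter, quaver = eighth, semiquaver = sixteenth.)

One bar of 6/16 = 6 sixteenth notes, so 2 bars = 12.
Convert each value to sixteenth notes: crotchet = 4; quaver = 2; semiquaver = 1; crotchet = 4; semiquaver = 1.
Total: 4 + 2 + 1 + 4 + 1 = 12.
12 equals 12, so the answer is Yes.

Yes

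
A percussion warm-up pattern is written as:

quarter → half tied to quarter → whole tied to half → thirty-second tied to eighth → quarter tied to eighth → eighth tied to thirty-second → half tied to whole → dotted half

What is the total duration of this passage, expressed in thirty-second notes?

174

In thirty-second notes: quarter = 8; half tied to quarter (half + quarter) = 24; whole tied to half (whole + half) = 48; thirty-second tied to eighth (thirty-second + eighth) = 5; quarter tied to eighth (quarter + eighth) = 12; eighth tied to thirty-second (eighth + thirty-second) = 5; half tied to whole (half + whole) = 48; dotted half = 24.
Altogether 8 + 24 + 48 + 5 + 12 + 5 + 48 + 24 = 174 thirty-second notes.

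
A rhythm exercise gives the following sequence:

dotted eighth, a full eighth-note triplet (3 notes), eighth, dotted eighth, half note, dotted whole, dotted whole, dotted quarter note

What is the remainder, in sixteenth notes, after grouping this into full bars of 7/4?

One bar of 7/4 = 28 sixteenth notes.
Each duration in sixteenth notes: dotted eighth = 3; a full eighth-note triplet (3 notes) (three triplet eighths span one quarter) = 4; eighth = 2; dotted eighth = 3; half note = 8; dotted whole = 24; dotted whole = 24; dotted quarter note = 6.
Adding: 3 + 4 + 2 + 3 + 8 + 24 + 24 + 6 = 74.
74 ÷ 28 = 2 complete bars with 18 sixteenth notes remaining.

18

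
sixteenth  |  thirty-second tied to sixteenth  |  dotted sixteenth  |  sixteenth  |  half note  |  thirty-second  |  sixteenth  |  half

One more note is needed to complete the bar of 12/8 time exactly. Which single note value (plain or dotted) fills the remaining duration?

The bar of 12/8 = 48 thirty-second notes.
Convert each value to thirty-second notes: sixteenth = 2; thirty-second tied to sixteenth (thirty-second + sixteenth) = 3; dotted sixteenth = 3; sixteenth = 2; half note = 16; thirty-second = 1; sixteenth = 2; half = 16.
Altogether 2 + 3 + 3 + 2 + 16 + 1 + 2 + 16 = 45.
Remaining: 48 − 45 = 3 thirty-second notes, which is a dotted sixteenth note.

dotted sixteenth note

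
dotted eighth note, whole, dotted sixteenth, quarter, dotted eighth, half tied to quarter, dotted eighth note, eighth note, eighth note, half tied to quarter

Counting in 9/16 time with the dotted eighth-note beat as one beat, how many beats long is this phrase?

19.5

One dotted eighth-note beat = 6 thirty-second notes.
Working in thirty-second notes: dotted eighth note = 6; whole = 32; dotted sixteenth = 3; quarter = 8; dotted eighth = 6; half tied to quarter (half + quarter) = 24; dotted eighth note = 6; eighth note = 4; eighth note = 4; half tied to quarter (half + quarter) = 24.
Altogether 6 + 32 + 3 + 8 + 6 + 24 + 6 + 4 + 4 + 24 = 117.
117 ÷ 6 = 19.5 beats.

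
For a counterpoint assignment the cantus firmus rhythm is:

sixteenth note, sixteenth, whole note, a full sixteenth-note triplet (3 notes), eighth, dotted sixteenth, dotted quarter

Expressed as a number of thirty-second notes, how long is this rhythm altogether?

Working in thirty-second notes: sixteenth note = 2; sixteenth = 2; whole note = 32; a full sixteenth-note triplet (3 notes) (three triplet sixteenths span one eighth) = 4; eighth = 4; dotted sixteenth = 3; dotted quarter = 12.
Adding: 2 + 2 + 32 + 4 + 4 + 3 + 12 = 59 thirty-second notes.

59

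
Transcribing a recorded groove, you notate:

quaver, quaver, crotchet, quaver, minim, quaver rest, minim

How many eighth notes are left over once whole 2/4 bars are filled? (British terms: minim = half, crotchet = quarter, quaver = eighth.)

2

One bar of 2/4 = 4 eighth notes.
In eighth notes: quaver = 1; quaver = 1; crotchet = 2; quaver = 1; minim = 4; quaver rest = 1; minim = 4.
Altogether 1 + 1 + 2 + 1 + 4 + 1 + 4 = 14.
14 ÷ 4 = 3 complete bars with 2 eighth notes remaining.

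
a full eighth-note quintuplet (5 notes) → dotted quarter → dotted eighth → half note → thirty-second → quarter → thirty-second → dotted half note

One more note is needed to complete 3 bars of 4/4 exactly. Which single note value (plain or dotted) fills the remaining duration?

dotted quarter note

3 bars of 4/4 = 96 thirty-second notes.
Working in thirty-second notes: a full eighth-note quintuplet (5 notes) (five quintuplet eighths span one half) = 16; dotted quarter = 12; dotted eighth = 6; half note = 16; thirty-second = 1; quarter = 8; thirty-second = 1; dotted half note = 24.
Total: 16 + 12 + 6 + 16 + 1 + 8 + 1 + 24 = 84.
Remaining: 96 − 84 = 12 thirty-second notes, which is a dotted quarter note.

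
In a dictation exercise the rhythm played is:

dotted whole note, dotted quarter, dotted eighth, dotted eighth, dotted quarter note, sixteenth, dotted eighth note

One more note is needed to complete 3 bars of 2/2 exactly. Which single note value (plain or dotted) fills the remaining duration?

3 bars of 2/2 = 48 sixteenth notes.
In sixteenth notes: dotted whole note = 24; dotted quarter = 6; dotted eighth = 3; dotted eighth = 3; dotted quarter note = 6; sixteenth = 1; dotted eighth note = 3.
Total: 24 + 6 + 3 + 3 + 6 + 1 + 3 = 46.
Remaining: 48 − 46 = 2 sixteenth notes, which is a eighth note.

eighth note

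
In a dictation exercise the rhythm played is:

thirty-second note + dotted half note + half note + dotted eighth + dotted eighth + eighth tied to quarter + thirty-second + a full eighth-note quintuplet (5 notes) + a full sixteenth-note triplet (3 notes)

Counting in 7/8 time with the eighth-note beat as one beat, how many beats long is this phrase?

One eighth-note beat = 4 thirty-second notes.
Express everything in thirty-second notes: thirty-second note = 1; dotted half note = 24; half note = 16; dotted eighth = 6; dotted eighth = 6; eighth tied to quarter (eighth + quarter) = 12; thirty-second = 1; a full eighth-note quintuplet (5 notes) (five quintuplet eighths span one half) = 16; a full sixteenth-note triplet (3 notes) (three triplet sixteenths span one eighth) = 4.
Total: 1 + 24 + 16 + 6 + 6 + 12 + 1 + 16 + 4 = 86.
86 ÷ 4 = 21.5 beats.

21.5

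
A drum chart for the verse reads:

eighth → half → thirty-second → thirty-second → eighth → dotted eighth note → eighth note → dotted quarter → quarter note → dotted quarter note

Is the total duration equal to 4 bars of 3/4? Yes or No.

No

One bar of 3/4 = 24 thirty-second notes, so 4 bars = 96.
Convert each value to thirty-second notes: eighth = 4; half = 16; thirty-second = 1; thirty-second = 1; eighth = 4; dotted eighth note = 6; eighth note = 4; dotted quarter = 12; quarter note = 8; dotted quarter note = 12.
Adding: 4 + 16 + 1 + 1 + 4 + 6 + 4 + 12 + 8 + 12 = 68.
68 falls short of 96, so the answer is No.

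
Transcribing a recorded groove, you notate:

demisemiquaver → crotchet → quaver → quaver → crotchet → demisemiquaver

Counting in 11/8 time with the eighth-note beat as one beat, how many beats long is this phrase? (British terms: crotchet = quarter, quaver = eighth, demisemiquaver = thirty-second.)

6.5

One eighth-note beat = 4 thirty-second notes.
Express everything in thirty-second notes: demisemiquaver = 1; crotchet = 8; quaver = 4; quaver = 4; crotchet = 8; demisemiquaver = 1.
Adding: 1 + 8 + 4 + 4 + 8 + 1 = 26.
26 ÷ 4 = 6.5 beats.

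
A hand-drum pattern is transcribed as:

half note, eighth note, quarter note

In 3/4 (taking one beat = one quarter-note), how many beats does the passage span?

One quarter-note beat = 2 eighth notes.
Each duration in eighth notes: half note = 4; eighth note = 1; quarter note = 2.
Sum: 4 + 1 + 2 = 7.
7 ÷ 2 = 3.5 beats.

3.5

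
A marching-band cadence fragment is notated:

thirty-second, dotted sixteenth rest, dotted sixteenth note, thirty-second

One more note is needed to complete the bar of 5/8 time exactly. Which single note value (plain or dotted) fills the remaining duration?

dotted quarter note

The bar of 5/8 = 20 thirty-second notes.
Each duration in thirty-second notes: thirty-second = 1; dotted sixteenth rest = 3; dotted sixteenth note = 3; thirty-second = 1.
Adding: 1 + 3 + 3 + 1 = 8.
Remaining: 20 − 8 = 12 thirty-second notes, which is a dotted quarter note.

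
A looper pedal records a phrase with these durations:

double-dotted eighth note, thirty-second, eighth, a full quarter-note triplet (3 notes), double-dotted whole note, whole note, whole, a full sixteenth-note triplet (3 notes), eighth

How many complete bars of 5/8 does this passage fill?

7

One bar of 5/8 = 20 thirty-second notes.
Each duration in thirty-second notes: double-dotted eighth note = 7; thirty-second = 1; eighth = 4; a full quarter-note triplet (3 notes) (three triplet quarters span one half) = 16; double-dotted whole note = 56; whole note = 32; whole = 32; a full sixteenth-note triplet (3 notes) (three triplet sixteenths span one eighth) = 4; eighth = 4.
Adding: 7 + 1 + 4 + 16 + 56 + 32 + 32 + 4 + 4 = 156.
156 ÷ 20 = 7 complete bars with 16 left over.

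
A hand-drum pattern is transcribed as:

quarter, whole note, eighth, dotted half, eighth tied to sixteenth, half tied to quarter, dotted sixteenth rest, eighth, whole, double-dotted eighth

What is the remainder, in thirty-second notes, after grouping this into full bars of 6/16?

One bar of 6/16 = 12 thirty-second notes.
Convert each value to thirty-second notes: quarter = 8; whole note = 32; eighth = 4; dotted half = 24; eighth tied to sixteenth (eighth + sixteenth) = 6; half tied to quarter (half + quarter) = 24; dotted sixteenth rest = 3; eighth = 4; whole = 32; double-dotted eighth = 7.
Sum: 8 + 32 + 4 + 24 + 6 + 24 + 3 + 4 + 32 + 7 = 144.
144 ÷ 12 = 12 complete bars with 0 thirty-second notes remaining.

0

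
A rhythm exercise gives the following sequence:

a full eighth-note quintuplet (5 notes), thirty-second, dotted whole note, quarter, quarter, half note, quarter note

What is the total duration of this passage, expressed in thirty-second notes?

105

Express everything in thirty-second notes: a full eighth-note quintuplet (5 notes) (five quintuplet eighths span one half) = 16; thirty-second = 1; dotted whole note = 48; quarter = 8; quarter = 8; half note = 16; quarter note = 8.
Sum: 16 + 1 + 48 + 8 + 8 + 16 + 8 = 105 thirty-second notes.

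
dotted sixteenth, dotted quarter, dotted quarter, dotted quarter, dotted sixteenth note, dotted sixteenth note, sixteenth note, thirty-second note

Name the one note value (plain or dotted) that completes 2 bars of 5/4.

2 bars of 5/4 = 80 thirty-second notes.
Each duration in thirty-second notes: dotted sixteenth = 3; dotted quarter = 12; dotted quarter = 12; dotted quarter = 12; dotted sixteenth note = 3; dotted sixteenth note = 3; sixteenth note = 2; thirty-second note = 1.
Adding: 3 + 12 + 12 + 12 + 3 + 3 + 2 + 1 = 48.
Remaining: 80 − 48 = 32 thirty-second notes, which is a whole note.

whole note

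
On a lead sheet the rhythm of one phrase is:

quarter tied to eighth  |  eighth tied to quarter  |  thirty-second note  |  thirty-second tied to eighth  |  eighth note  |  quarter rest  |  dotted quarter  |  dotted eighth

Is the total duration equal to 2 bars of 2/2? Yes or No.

One bar of 2/2 = 32 thirty-second notes, so 2 bars = 64.
In thirty-second notes: quarter tied to eighth (quarter + eighth) = 12; eighth tied to quarter (eighth + quarter) = 12; thirty-second note = 1; thirty-second tied to eighth (thirty-second + eighth) = 5; eighth note = 4; quarter rest = 8; dotted quarter = 12; dotted eighth = 6.
Sum: 12 + 12 + 1 + 5 + 4 + 8 + 12 + 6 = 60.
60 falls short of 64, so the answer is No.

No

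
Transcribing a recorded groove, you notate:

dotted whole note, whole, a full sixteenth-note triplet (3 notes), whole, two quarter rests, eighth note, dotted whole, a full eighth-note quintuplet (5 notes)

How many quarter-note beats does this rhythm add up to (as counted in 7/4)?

25

One quarter-note beat = 2 eighth notes.
In eighth notes: dotted whole note = 12; whole = 8; a full sixteenth-note triplet (3 notes) (three triplet sixteenths span one eighth) = 1; whole = 8; quarter rest = 2; quarter rest = 2; eighth note = 1; dotted whole = 12; a full eighth-note quintuplet (5 notes) (five quintuplet eighths span one half) = 4.
Total: 12 + 8 + 1 + 8 + 2 + 2 + 1 + 12 + 4 = 50.
50 ÷ 2 = 25 beats.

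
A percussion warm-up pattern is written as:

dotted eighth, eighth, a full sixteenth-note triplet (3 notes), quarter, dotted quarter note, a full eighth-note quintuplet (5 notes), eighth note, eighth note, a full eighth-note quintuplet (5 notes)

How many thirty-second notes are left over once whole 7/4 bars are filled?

One bar of 7/4 = 28 sixteenth notes.
Convert each value to sixteenth notes: dotted eighth = 3; eighth = 2; a full sixteenth-note triplet (3 notes) (three triplet sixteenths span one eighth) = 2; quarter = 4; dotted quarter note = 6; a full eighth-note quintuplet (5 notes) (five quintuplet eighths span one half) = 8; eighth note = 2; eighth note = 2; a full eighth-note quintuplet (5 notes) (five quintuplet eighths span one half) = 8.
Adding: 3 + 2 + 2 + 4 + 6 + 8 + 2 + 2 + 8 = 37.
37 ÷ 28 = 1 complete bar with 9 sixteenth notes remaining = 18 thirty-second notes.

18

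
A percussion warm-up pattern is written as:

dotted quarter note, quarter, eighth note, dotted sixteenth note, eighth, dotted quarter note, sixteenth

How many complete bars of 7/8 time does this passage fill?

1

One bar of 7/8 = 28 thirty-second notes.
Express everything in thirty-second notes: dotted quarter note = 12; quarter = 8; eighth note = 4; dotted sixteenth note = 3; eighth = 4; dotted quarter note = 12; sixteenth = 2.
Sum: 12 + 8 + 4 + 3 + 4 + 12 + 2 = 45.
45 ÷ 28 = 1 complete bar with 17 left over.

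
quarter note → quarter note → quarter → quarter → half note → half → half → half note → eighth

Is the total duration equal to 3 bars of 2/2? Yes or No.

One bar of 2/2 = 8 eighth notes, so 3 bars = 24.
In eighth notes: quarter note = 2; quarter note = 2; quarter = 2; quarter = 2; half note = 4; half = 4; half = 4; half note = 4; eighth = 1.
Total: 2 + 2 + 2 + 2 + 4 + 4 + 4 + 4 + 1 = 25.
25 exceeds 24, so the answer is No.

No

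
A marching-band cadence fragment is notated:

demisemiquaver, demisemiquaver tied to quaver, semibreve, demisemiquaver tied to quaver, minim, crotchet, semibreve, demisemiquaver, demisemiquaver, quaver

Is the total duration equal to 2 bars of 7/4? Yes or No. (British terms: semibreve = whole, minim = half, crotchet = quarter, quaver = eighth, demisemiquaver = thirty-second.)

One bar of 7/4 = 56 thirty-second notes, so 2 bars = 112.
Each duration in thirty-second notes: demisemiquaver = 1; demisemiquaver tied to quaver (demisemiquaver + quaver) = 5; semibreve = 32; demisemiquaver tied to quaver (demisemiquaver + quaver) = 5; minim = 16; crotchet = 8; semibreve = 32; demisemiquaver = 1; demisemiquaver = 1; quaver = 4.
Altogether 1 + 5 + 32 + 5 + 16 + 8 + 32 + 1 + 1 + 4 = 105.
105 falls short of 112, so the answer is No.

No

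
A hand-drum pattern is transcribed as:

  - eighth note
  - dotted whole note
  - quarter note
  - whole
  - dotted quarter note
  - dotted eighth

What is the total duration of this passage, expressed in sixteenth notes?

Each duration in sixteenth notes: eighth note = 2; dotted whole note = 24; quarter note = 4; whole = 16; dotted quarter note = 6; dotted eighth = 3.
Sum: 2 + 24 + 4 + 16 + 6 + 3 = 55 sixteenth notes.

55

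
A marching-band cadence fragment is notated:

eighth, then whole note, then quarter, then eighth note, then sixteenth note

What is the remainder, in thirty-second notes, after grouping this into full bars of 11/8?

One bar of 11/8 = 22 sixteenth notes.
Express everything in sixteenth notes: eighth = 2; whole note = 16; quarter = 4; eighth note = 2; sixteenth note = 1.
Adding: 2 + 16 + 4 + 2 + 1 = 25.
25 ÷ 22 = 1 complete bar with 3 sixteenth notes remaining = 6 thirty-second notes.

6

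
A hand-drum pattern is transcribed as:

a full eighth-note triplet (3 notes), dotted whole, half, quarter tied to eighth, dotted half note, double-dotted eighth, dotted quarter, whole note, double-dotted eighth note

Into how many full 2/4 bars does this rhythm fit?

One bar of 2/4 = 16 thirty-second notes.
Working in thirty-second notes: a full eighth-note triplet (3 notes) (three triplet eighths span one quarter) = 8; dotted whole = 48; half = 16; quarter tied to eighth (quarter + eighth) = 12; dotted half note = 24; double-dotted eighth = 7; dotted quarter = 12; whole note = 32; double-dotted eighth note = 7.
Adding: 8 + 48 + 16 + 12 + 24 + 7 + 12 + 32 + 7 = 166.
166 ÷ 16 = 10 complete bars with 6 left over.

10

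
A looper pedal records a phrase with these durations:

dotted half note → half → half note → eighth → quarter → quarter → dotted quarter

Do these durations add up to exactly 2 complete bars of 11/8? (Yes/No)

Yes

One bar of 11/8 = 11 eighth notes, so 2 bars = 22.
In eighth notes: dotted half note = 6; half = 4; half note = 4; eighth = 1; quarter = 2; quarter = 2; dotted quarter = 3.
Total: 6 + 4 + 4 + 1 + 2 + 2 + 3 = 22.
22 equals 22, so the answer is Yes.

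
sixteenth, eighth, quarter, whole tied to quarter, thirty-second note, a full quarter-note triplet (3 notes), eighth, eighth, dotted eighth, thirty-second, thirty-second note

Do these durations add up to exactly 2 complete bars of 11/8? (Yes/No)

One bar of 11/8 = 44 thirty-second notes, so 2 bars = 88.
Each duration in thirty-second notes: sixteenth = 2; eighth = 4; quarter = 8; whole tied to quarter (whole + quarter) = 40; thirty-second note = 1; a full quarter-note triplet (3 notes) (three triplet quarters span one half) = 16; eighth = 4; eighth = 4; dotted eighth = 6; thirty-second = 1; thirty-second note = 1.
Total: 2 + 4 + 8 + 40 + 1 + 16 + 4 + 4 + 6 + 1 + 1 = 87.
87 falls short of 88, so the answer is No.

No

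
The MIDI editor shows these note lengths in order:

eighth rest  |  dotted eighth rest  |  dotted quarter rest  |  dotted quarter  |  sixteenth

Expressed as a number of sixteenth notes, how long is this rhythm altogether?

In sixteenth notes: eighth rest = 2; dotted eighth rest = 3; dotted quarter rest = 6; dotted quarter = 6; sixteenth = 1.
Sum: 2 + 3 + 6 + 6 + 1 = 18 sixteenth notes.

18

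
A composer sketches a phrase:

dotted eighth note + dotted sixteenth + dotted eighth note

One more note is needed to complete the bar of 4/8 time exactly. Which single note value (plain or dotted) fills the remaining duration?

The bar of 4/8 = 16 thirty-second notes.
Express everything in thirty-second notes: dotted eighth note = 6; dotted sixteenth = 3; dotted eighth note = 6.
Altogether 6 + 3 + 6 = 15.
Remaining: 16 − 15 = 1 thirty-second note, which is a thirty-second note.

thirty-second note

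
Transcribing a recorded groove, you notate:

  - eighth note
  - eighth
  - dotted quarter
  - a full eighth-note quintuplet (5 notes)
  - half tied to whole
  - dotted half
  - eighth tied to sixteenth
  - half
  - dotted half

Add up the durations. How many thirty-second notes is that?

Working in thirty-second notes: eighth note = 4; eighth = 4; dotted quarter = 12; a full eighth-note quintuplet (5 notes) (five quintuplet eighths span one half) = 16; half tied to whole (half + whole) = 48; dotted half = 24; eighth tied to sixteenth (eighth + sixteenth) = 6; half = 16; dotted half = 24.
Total: 4 + 4 + 12 + 16 + 48 + 24 + 6 + 16 + 24 = 154 thirty-second notes.

154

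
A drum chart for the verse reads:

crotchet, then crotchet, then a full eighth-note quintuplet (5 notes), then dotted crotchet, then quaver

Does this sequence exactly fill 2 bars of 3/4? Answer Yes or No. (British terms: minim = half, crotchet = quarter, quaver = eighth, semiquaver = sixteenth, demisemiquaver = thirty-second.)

Yes

One bar of 3/4 = 6 eighth notes, so 2 bars = 12.
Convert each value to eighth notes: crotchet = 2; crotchet = 2; a full eighth-note quintuplet (5 notes) (five quintuplet eighths span one half) = 4; dotted crotchet = 3; quaver = 1.
Sum: 2 + 2 + 4 + 3 + 1 = 12.
12 equals 12, so the answer is Yes.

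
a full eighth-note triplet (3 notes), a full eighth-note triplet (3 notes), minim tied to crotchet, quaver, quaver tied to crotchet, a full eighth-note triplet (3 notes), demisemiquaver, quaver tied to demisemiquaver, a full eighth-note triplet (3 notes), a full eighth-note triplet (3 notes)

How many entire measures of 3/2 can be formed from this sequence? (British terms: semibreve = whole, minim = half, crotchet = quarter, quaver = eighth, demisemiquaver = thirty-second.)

One bar of 3/2 = 48 thirty-second notes.
Express everything in thirty-second notes: a full eighth-note triplet (3 notes) (three triplet eighths span one quarter) = 8; a full eighth-note triplet (3 notes) (three triplet eighths span one quarter) = 8; minim tied to crotchet (minim + crotchet) = 24; quaver = 4; quaver tied to crotchet (quaver + crotchet) = 12; a full eighth-note triplet (3 notes) (three triplet eighths span one quarter) = 8; demisemiquaver = 1; quaver tied to demisemiquaver (quaver + demisemiquaver) = 5; a full eighth-note triplet (3 notes) (three triplet eighths span one quarter) = 8; a full eighth-note triplet (3 notes) (three triplet eighths span one quarter) = 8.
Sum: 8 + 8 + 24 + 4 + 12 + 8 + 1 + 5 + 8 + 8 = 86.
86 ÷ 48 = 1 complete bar with 38 left over.

1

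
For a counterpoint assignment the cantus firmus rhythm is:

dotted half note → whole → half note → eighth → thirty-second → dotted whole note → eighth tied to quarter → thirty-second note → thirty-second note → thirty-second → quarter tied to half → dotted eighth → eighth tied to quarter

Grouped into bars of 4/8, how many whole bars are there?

11

One bar of 4/8 = 16 thirty-second notes.
Convert each value to thirty-second notes: dotted half note = 24; whole = 32; half note = 16; eighth = 4; thirty-second = 1; dotted whole note = 48; eighth tied to quarter (eighth + quarter) = 12; thirty-second note = 1; thirty-second note = 1; thirty-second = 1; quarter tied to half (quarter + half) = 24; dotted eighth = 6; eighth tied to quarter (eighth + quarter) = 12.
Altogether 24 + 32 + 16 + 4 + 1 + 48 + 12 + 1 + 1 + 1 + 24 + 6 + 12 = 182.
182 ÷ 16 = 11 complete bars with 6 left over.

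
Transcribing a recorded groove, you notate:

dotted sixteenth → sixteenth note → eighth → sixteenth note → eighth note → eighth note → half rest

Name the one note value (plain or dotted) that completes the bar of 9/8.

thirty-second note

The bar of 9/8 = 36 thirty-second notes.
Express everything in thirty-second notes: dotted sixteenth = 3; sixteenth note = 2; eighth = 4; sixteenth note = 2; eighth note = 4; eighth note = 4; half rest = 16.
Sum: 3 + 2 + 4 + 2 + 4 + 4 + 16 = 35.
Remaining: 36 − 35 = 1 thirty-second note, which is a thirty-second note.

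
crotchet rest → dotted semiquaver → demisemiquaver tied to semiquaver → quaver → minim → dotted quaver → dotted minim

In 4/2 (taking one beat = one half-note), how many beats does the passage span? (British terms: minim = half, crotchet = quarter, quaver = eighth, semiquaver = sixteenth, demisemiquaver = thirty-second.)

One half-note beat = 16 thirty-second notes.
Each duration in thirty-second notes: crotchet rest = 8; dotted semiquaver = 3; demisemiquaver tied to semiquaver (demisemiquaver + semiquaver) = 3; quaver = 4; minim = 16; dotted quaver = 6; dotted minim = 24.
Altogether 8 + 3 + 3 + 4 + 16 + 6 + 24 = 64.
64 ÷ 16 = 4 beats.

4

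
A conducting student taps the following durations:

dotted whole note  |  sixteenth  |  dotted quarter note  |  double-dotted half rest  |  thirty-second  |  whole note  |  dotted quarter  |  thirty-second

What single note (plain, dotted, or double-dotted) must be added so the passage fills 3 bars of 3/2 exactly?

quarter note

3 bars of 3/2 = 144 thirty-second notes.
Express everything in thirty-second notes: dotted whole note = 48; sixteenth = 2; dotted quarter note = 12; double-dotted half rest = 28; thirty-second = 1; whole note = 32; dotted quarter = 12; thirty-second = 1.
Altogether 48 + 2 + 12 + 28 + 1 + 32 + 12 + 1 = 136.
Remaining: 144 − 136 = 8 thirty-second notes, which is a quarter note.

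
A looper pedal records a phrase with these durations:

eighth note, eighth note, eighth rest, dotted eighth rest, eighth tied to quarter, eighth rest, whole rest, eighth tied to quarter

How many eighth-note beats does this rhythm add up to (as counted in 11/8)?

One eighth-note beat = 2 sixteenth notes.
Working in sixteenth notes: eighth note = 2; eighth note = 2; eighth rest = 2; dotted eighth rest = 3; eighth tied to quarter (eighth + quarter) = 6; eighth rest = 2; whole rest = 16; eighth tied to quarter (eighth + quarter) = 6.
Altogether 2 + 2 + 2 + 3 + 6 + 2 + 16 + 6 = 39.
39 ÷ 2 = 19.5 beats.

19.5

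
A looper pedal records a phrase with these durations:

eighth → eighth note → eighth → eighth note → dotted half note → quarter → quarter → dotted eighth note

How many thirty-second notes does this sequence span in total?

Working in thirty-second notes: eighth = 4; eighth note = 4; eighth = 4; eighth note = 4; dotted half note = 24; quarter = 8; quarter = 8; dotted eighth note = 6.
Sum: 4 + 4 + 4 + 4 + 24 + 8 + 8 + 6 = 62 thirty-second notes.

62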